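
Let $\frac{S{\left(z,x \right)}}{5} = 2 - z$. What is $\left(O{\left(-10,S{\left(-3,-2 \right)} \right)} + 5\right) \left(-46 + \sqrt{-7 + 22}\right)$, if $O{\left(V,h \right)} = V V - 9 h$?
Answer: $5520 - 120 \sqrt{15} \approx 5055.2$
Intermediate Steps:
$S{\left(z,x \right)} = 10 - 5 z$ ($S{\left(z,x \right)} = 5 \left(2 - z\right) = 10 - 5 z$)
$O{\left(V,h \right)} = V^{2} - 9 h$
$\left(O{\left(-10,S{\left(-3,-2 \right)} \right)} + 5\right) \left(-46 + \sqrt{-7 + 22}\right) = \left(\left(\left(-10\right)^{2} - 9 \left(10 - -15\right)\right) + 5\right) \left(-46 + \sqrt{-7 + 22}\right) = \left(\left(100 - 9 \left(10 + 15\right)\right) + 5\right) \left(-46 + \sqrt{15}\right) = \left(\left(100 - 225\right) + 5\right) \left(-46 + \sqrt{15}\right) = \left(-125 + 5\right) \left(-46 + \sqrt{15}\right) = - 120 \left(-46 + \sqrt{15}\right) = 5520 - 120 \sqrt{15}$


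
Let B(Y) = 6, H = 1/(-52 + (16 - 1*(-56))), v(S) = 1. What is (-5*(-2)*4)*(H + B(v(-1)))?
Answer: 242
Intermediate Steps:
H = 1/20 (H = 1/(-52 + (16 + 56)) = 1/(-52 + 72) = 1/20 ≈ 0.050000)
(-5*(-2)*4)*(H + B(v(-1))) = (-5*(-2)*4)*(1/20 + 6) = (10*4)*(121/20) = 40*(121/20) = 242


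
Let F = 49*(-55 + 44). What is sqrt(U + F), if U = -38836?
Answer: 75*I*sqrt(7) ≈ 198.43*I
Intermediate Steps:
F = -539 (F = 49*(-11) = -539)
sqrt(U + F) = sqrt(-38836 - 539) = sqrt(-39375) = 75*I*sqrt(7)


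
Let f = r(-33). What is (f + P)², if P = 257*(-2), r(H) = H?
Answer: 299209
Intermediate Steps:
P = -514
f = -33
(f + P)² = (-33 - 514)² = (-547)² = 299209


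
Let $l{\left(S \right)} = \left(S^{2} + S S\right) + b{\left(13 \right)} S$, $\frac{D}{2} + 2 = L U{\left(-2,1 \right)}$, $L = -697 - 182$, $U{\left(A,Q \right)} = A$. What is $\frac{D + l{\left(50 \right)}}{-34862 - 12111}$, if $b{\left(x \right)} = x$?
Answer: $- \frac{9162}{46973} \approx -0.19505$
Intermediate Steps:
$L = -879$ ($L = -697 - 182 = -879$)
$D = 3512$ ($D = -4 + 2 \left(\left(-879\right) \left(-2\right)\right) = -4 + 2 \cdot 1758 = -4 + 3516 = 3512$)
$l{\left(S \right)} = 2 S^{2} + 13 S$ ($l{\left(S \right)} = \left(S^{2} + S S\right) + 13 S = \left(S^{2} + S^{2}\right) + 13 S = 2 S^{2} + 13 S$)
$\frac{D + l{\left(50 \right)}}{-34862 - 12111} = \frac{3512 + 50 \left(13 + 2 \cdot 50\right)}{-34862 - 12111} = \frac{3512 + 50 \left(13 + 100\right)}{-46973} = \left(3512 + 50 \cdot 113\right) \left(- \frac{1}{46973}\right) = \left(3512 + 5650\right) \left(- \frac{1}{46973}\right) = 9162 \left(- \frac{1}{46973}\right) = - \frac{9162}{46973}$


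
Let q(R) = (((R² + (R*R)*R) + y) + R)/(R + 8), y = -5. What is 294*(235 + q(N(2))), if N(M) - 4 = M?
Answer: 74403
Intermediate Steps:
N(M) = 4 + M
q(R) = (-5 + R + R² + R³)/(8 + R) (q(R) = (((R² + (R*R)*R) - 5) + R)/(R + 8) = (((R² + R²*R) - 5) + R)/(8 + R) = (((R² + R³) - 5) + R)/(8 + R) = ((-5 + R² + R³) + R)/(8 + R) = (-5 + R + R² + R³)/(8 + R))
294*(235 + q(N(2))) = 294*(235 + (-5 + (4 + 2) + (4 + 2)² + (4 + 2)³)/(8 + (4 + 2))) = 294*(235 + (-5 + 6 + 6² + 6³)/(8 + 6)) = 294*(235 + (-5 + 6 + 36 + 216)/14) = 294*(235 + (1/14)*253) = 294*(235 + 253/14) = 294*(3543/14) = 74403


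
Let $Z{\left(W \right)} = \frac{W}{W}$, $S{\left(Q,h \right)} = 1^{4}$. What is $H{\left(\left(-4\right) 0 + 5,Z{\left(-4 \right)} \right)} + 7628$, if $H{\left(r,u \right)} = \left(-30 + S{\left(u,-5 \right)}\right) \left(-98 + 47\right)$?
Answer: $9107$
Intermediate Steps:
$S{\left(Q,h \right)} = 1$
$Z{\left(W \right)} = 1$
$H{\left(r,u \right)} = 1479$ ($H{\left(r,u \right)} = \left(-30 + 1\right) \left(-98 + 47\right) = \left(-29\right) \left(-51\right) = 1479$)
$H{\left(\left(-4\right) 0 + 5,Z{\left(-4 \right)} \right)} + 7628 = 1479 + 7628 = 9107$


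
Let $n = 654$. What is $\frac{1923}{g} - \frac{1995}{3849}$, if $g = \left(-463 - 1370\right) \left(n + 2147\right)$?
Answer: $- \frac{1138910718}{2195740313} \approx -0.51869$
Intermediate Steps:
$g = -5134233$ ($g = \left(-463 - 1370\right) \left(654 + 2147\right) = \left(-1833\right) 2801 = -5134233$)
$\frac{1923}{g} - \frac{1995}{3849} = \frac{1923}{-5134233} - \frac{1995}{3849} = 1923 \left(- \frac{1}{5134233}\right) - \frac{665}{1283} = - \frac{641}{1711411} - \frac{665}{1283} = - \frac{1138910718}{2195740313}$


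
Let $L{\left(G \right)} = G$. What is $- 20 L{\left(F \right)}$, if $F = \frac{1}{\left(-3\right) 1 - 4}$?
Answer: $\frac{20}{7} \approx 2.8571$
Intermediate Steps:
$F = - \frac{1}{7}$ ($F = \frac{1}{-3 - 4} = \frac{1}{-7} = - \frac{1}{7} \approx -0.14286$)
$- 20 L{\left(F \right)} = \left(-20\right) \left(- \frac{1}{7}\right) = \frac{20}{7}$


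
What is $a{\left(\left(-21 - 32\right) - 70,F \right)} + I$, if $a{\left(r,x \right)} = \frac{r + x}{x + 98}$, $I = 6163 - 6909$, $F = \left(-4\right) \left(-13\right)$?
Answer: $- \frac{111971}{150} \approx -746.47$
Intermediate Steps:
$F = 52$
$I = -746$
$a{\left(r,x \right)} = \frac{r + x}{98 + x}$
$a{\left(\left(-21 - 32\right) - 70,F \right)} + I = \frac{\left(\left(-21 - 32\right) - 70\right) + 52}{98 + 52} - 746 = \frac{\left(-53 - 70\right) + 52}{150} - 746 = \frac{-123 + 52}{150} - 746 = \frac{1}{150} \left(-71\right) - 746 = - \frac{71}{150} - 746 = - \frac{111971}{150}$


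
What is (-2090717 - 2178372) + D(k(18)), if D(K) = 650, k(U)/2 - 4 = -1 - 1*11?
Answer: -4268439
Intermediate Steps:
k(U) = -16 (k(U) = 8 + 2*(-1 - 1*11) = 8 + 2*(-1 - 11) = 8 + 2*(-12) = 8 - 24 = -16)
(-2090717 - 2178372) + D(k(18)) = (-2090717 - 2178372) + 650 = -4269089 + 650 = -4268439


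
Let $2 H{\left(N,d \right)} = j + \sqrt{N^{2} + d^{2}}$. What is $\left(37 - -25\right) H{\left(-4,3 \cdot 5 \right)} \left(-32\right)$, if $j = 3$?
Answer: $-2976 - 992 \sqrt{241} \approx -18376.0$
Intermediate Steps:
$H{\left(N,d \right)} = \frac{3}{2} + \frac{\sqrt{N^{2} + d^{2}}}{2}$ ($H{\left(N,d \right)} = \frac{3 + \sqrt{N^{2} + d^{2}}}{2} = \frac{3}{2} + \frac{\sqrt{N^{2} + d^{2}}}{2}$)
$\left(37 - -25\right) H{\left(-4,3 \cdot 5 \right)} \left(-32\right) = \left(37 - -25\right) \left(\frac{3}{2} + \frac{\sqrt{\left(-4\right)^{2} + \left(3 \cdot 5\right)^{2}}}{2}\right) \left(-32\right) = \left(37 + 25\right) \left(\frac{3}{2} + \frac{\sqrt{16 + 15^{2}}}{2}\right) \left(-32\right) = 62 \left(\frac{3}{2} + \frac{\sqrt{16 + 225}}{2}\right) \left(-32\right) = 62 \left(\frac{3}{2} + \frac{\sqrt{241}}{2}\right) \left(-32\right) = \left(93 + 31 \sqrt{241}\right) \left(-32\right) = -2976 - 992 \sqrt{241}$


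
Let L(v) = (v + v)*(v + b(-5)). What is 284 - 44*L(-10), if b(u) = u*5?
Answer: -30516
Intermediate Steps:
b(u) = 5*u
L(v) = 2*v*(-25 + v) (L(v) = (v + v)*(v + 5*(-5)) = (2*v)*(v - 25) = (2*v)*(-25 + v) = 2*v*(-25 + v))
284 - 44*L(-10) = 284 - 88*(-10)*(-25 - 10) = 284 - 88*(-10)*(-35) = 284 - 44*700 = 284 - 30800 = -30516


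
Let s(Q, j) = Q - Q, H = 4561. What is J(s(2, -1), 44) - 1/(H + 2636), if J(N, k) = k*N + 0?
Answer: -1/7197 ≈ -0.00013895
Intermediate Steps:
s(Q, j) = 0
J(N, k) = N*k (J(N, k) = N*k + 0 = N*k)
J(s(2, -1), 44) - 1/(H + 2636) = 0*44 - 1/(4561 + 2636) = 0 - 1/7197 = -1/7197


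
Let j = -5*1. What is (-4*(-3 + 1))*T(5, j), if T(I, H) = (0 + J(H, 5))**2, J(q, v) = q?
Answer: 200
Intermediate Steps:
j = -5
T(I, H) = H**2 (T(I, H) = (0 + H)**2 = H**2)
(-4*(-3 + 1))*T(5, j) = -4*(-3 + 1)*(-5)**2 = -4*(-2)*25 = 8*25 = 200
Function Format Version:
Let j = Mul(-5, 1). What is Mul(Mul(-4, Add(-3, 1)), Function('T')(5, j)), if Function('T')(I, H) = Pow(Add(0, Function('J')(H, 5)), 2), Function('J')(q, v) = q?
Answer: 200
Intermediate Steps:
j = -5
Function('T')(I, H) = Pow(H, 2) (Function('T')(I, H) = Pow(Add(0, H), 2) = Pow(H, 2))
Mul(Mul(-4, Add(-3, 1)), Function('T')(5, j)) = Mul(Mul(-4, Add(-3, 1)), Pow(-5, 2)) = Mul(Mul(-4, -2), 25) = Mul(8, 25) = 200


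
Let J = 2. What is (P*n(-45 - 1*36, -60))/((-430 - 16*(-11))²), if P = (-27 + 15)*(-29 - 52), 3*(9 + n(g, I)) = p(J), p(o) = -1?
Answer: -2268/16129 ≈ -0.14062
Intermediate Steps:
n(g, I) = -28/3 (n(g, I) = -9 + (⅓)*(-1) = -9 - ⅓ = -28/3)
P = 972 (P = -12*(-81) = 972)
(P*n(-45 - 1*36, -60))/((-430 - 16*(-11))²) = (972*(-28/3))/((-430 - 16*(-11))²) = -9072/(-430 + 176)² = -9072/((-254)²) = -9072/64516 = -9072*1/64516 = -2268/16129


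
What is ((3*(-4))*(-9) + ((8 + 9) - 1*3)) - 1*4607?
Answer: -4485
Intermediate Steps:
((3*(-4))*(-9) + ((8 + 9) - 1*3)) - 1*4607 = (-12*(-9) + (17 - 3)) - 4607 = (108 + 14) - 4607 = 122 - 4607 = -4485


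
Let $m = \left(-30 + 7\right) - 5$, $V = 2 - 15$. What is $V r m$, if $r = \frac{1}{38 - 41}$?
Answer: $- \frac{364}{3} \approx -121.33$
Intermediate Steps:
$V = -13$ ($V = 2 - 15 = -13$)
$m = -28$ ($m = -23 - 5 = -28$)
$r = - \frac{1}{3}$ ($r = \frac{1}{-3} = - \frac{1}{3} \approx -0.33333$)
$V r m = \left(-13\right) \left(- \frac{1}{3}\right) \left(-28\right) = \frac{13}{3} \left(-28\right) = - \frac{364}{3}$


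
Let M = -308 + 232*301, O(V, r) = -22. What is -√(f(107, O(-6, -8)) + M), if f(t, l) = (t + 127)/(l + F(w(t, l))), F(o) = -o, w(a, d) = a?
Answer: -√128546522/43 ≈ -263.67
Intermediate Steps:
M = 69524 (M = -308 + 69832 = 69524)
f(t, l) = (127 + t)/(l - t) (f(t, l) = (t + 127)/(l - t) = (127 + t)/(l - t))
-√(f(107, O(-6, -8)) + M) = -√((127 + 107)/(-22 - 1*107) + 69524) = -√(234/(-22 - 107) + 69524) = -√(234/(-129) + 69524) = -√(-1/129*234 + 69524) = -√(-78/43 + 69524) = -√(2989454/43) = -√128546522/43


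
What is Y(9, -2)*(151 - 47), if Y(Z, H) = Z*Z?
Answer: 8424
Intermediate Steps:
Y(Z, H) = Z**2
Y(9, -2)*(151 - 47) = 9**2*(151 - 47) = 81*104 = 8424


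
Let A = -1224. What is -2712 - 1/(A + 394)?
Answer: -2250959/830 ≈ -2712.0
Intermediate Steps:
-2712 - 1/(A + 394) = -2712 - 1/(-1224 + 394) = -2712 - 1/(-830) = -2712 - 1*(-1/830) = -2712 + 1/830 = -2250959/830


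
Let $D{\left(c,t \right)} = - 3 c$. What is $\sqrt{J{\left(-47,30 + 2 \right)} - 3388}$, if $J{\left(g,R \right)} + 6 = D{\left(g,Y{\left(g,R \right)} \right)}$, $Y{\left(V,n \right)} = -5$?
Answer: $i \sqrt{3253} \approx 57.035 i$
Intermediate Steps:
$J{\left(g,R \right)} = -6 - 3 g$
$\sqrt{J{\left(-47,30 + 2 \right)} - 3388} = \sqrt{\left(-6 - -141\right) - 3388} = \sqrt{\left(-6 + 141\right) - 3388} = \sqrt{135 - 3388} = \sqrt{-3253} = i \sqrt{3253}$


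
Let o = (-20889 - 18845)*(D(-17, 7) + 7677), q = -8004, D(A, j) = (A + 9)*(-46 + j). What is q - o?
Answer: 317426922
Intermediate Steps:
D(A, j) = (-46 + j)*(9 + A) (D(A, j) = (9 + A)*(-46 + j) = (-46 + j)*(9 + A))
o = -317434926 (o = (-20889 - 18845)*((-414 - 46*(-17) + 9*7 - 17*7) + 7677) = -39734*((-414 + 782 + 63 - 119) + 7677) = -39734*(312 + 7677) = -39734*7989 = -317434926)
q - o = -8004 - 1*(-317434926) = -8004 + 317434926 = 317426922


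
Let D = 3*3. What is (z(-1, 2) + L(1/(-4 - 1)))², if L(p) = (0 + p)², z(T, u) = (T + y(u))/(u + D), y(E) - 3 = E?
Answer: 12321/75625 ≈ 0.16292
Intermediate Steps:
D = 9
y(E) = 3 + E
z(T, u) = (3 + T + u)/(9 + u) (z(T, u) = (T + (3 + u))/(u + 9) = (3 + T + u)/(9 + u))
L(p) = p²
(z(-1, 2) + L(1/(-4 - 1)))² = ((3 - 1 + 2)/(9 + 2) + (1/(-4 - 1))²)² = (4/11 + (1/(-5))²)² = ((1/11)*4 + (-⅕)²)² = (4/11 + 1/25)² = (111/275)² = 12321/75625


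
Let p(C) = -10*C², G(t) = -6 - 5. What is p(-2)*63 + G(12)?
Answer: -2531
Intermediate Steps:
G(t) = -11
p(-2)*63 + G(12) = -10*(-2)²*63 - 11 = -10*4*63 - 11 = -40*63 - 11 = -2520 - 11 = -2531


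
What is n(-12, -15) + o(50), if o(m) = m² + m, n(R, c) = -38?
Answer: 2512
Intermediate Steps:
o(m) = m + m²
n(-12, -15) + o(50) = -38 + 50*(1 + 50) = -38 + 50*51 = -38 + 2550 = 2512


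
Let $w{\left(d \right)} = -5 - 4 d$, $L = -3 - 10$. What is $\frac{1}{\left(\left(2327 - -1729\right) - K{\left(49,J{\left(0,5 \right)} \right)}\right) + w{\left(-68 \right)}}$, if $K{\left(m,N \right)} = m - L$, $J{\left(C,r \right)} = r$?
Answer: $\frac{1}{4261} \approx 0.00023469$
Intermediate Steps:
$L = -13$ ($L = -3 - 10 = -13$)
$K{\left(m,N \right)} = 13 + m$ ($K{\left(m,N \right)} = m - -13 = m + 13 = 13 + m$)
$\frac{1}{\left(\left(2327 - -1729\right) - K{\left(49,J{\left(0,5 \right)} \right)}\right) + w{\left(-68 \right)}} = \frac{1}{\left(\left(2327 - -1729\right) - \left(13 + 49\right)\right) - -267} = \frac{1}{\left(\left(2327 + 1729\right) - 62\right) + \left(-5 + 272\right)} = \frac{1}{\left(4056 - 62\right) + 267} = \frac{1}{3994 + 267} = \frac{1}{4261}$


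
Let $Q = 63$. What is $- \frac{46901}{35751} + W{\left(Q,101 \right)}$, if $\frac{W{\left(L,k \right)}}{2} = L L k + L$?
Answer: $\frac{28667392963}{35751} \approx 8.0186 \cdot 10^{5}$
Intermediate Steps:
$W{\left(L,k \right)} = 2 L + 2 k L^{2}$ ($W{\left(L,k \right)} = 2 \left(L L k + L\right) = 2 \left(L^{2} k + L\right) = 2 \left(k L^{2} + L\right) = 2 \left(L + k L^{2}\right) = 2 L + 2 k L^{2}$)
$- \frac{46901}{35751} + W{\left(Q,101 \right)} = - \frac{46901}{35751} + 2 \cdot 63 \left(1 + 63 \cdot 101\right) = \left(-46901\right) \frac{1}{35751} + 2 \cdot 63 \left(1 + 6363\right) = - \frac{46901}{35751} + 2 \cdot 63 \cdot 6364 = - \frac{46901}{35751} + 801864 = \frac{28667392963}{35751}$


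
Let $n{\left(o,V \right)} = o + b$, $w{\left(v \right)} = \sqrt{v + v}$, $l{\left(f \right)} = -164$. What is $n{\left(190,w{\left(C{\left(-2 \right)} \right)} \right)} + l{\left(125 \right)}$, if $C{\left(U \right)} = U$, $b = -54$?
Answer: $-28$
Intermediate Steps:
$w{\left(v \right)} = \sqrt{2} \sqrt{v}$ ($w{\left(v \right)} = \sqrt{2 v} = \sqrt{2} \sqrt{v}$)
$n{\left(o,V \right)} = -54 + o$ ($n{\left(o,V \right)} = o - 54 = -54 + o$)
$n{\left(190,w{\left(C{\left(-2 \right)} \right)} \right)} + l{\left(125 \right)} = \left(-54 + 190\right) - 164 = 136 - 164 = -28$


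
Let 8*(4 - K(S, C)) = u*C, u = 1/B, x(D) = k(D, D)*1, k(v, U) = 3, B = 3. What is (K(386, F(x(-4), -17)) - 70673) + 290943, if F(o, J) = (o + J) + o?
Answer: 5286587/24 ≈ 2.2027e+5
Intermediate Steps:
x(D) = 3 (x(D) = 3*1 = 3)
u = ⅓ (u = 1/3 = ⅓ ≈ 0.33333)
F(o, J) = J + 2*o (F(o, J) = (J + o) + o = J + 2*o)
K(S, C) = 4 - C/24
(K(386, F(x(-4), -17)) - 70673) + 290943 = ((4 - (-17 + 2*3)/24) - 70673) + 290943 = ((4 - (-17 + 6)/24) - 70673) + 290943 = ((4 - 1/24*(-11)) - 70673) + 290943 = ((4 + 11/24) - 70673) + 290943 = (107/24 - 70673) + 290943 = -1696045/24 + 290943 = 5286587/24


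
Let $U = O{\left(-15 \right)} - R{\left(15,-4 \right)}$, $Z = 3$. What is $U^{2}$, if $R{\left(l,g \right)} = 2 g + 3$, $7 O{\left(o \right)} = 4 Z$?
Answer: $\frac{2209}{49} \approx 45.082$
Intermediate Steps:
$O{\left(o \right)} = \frac{12}{7}$ ($O{\left(o \right)} = \frac{4 \cdot 3}{7} = \frac{1}{7} \cdot 12 = \frac{12}{7}$)
$R{\left(l,g \right)} = 3 + 2 g$
$U = \frac{47}{7}$ ($U = \frac{12}{7} - \left(3 + 2 \left(-4\right)\right) = \frac{12}{7} - \left(3 - 8\right) = \frac{12}{7} - -5 = \frac{12}{7} + 5 = \frac{47}{7} \approx 6.7143$)
$U^{2} = \left(\frac{47}{7}\right)^{2} = \frac{2209}{49}$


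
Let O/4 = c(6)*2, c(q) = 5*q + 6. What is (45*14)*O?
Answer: 181440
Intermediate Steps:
c(q) = 6 + 5*q
O = 288 (O = 4*((6 + 5*6)*2) = 4*((6 + 30)*2) = 4*(36*2) = 4*72 = 288)
(45*14)*O = (45*14)*288 = 630*288 = 181440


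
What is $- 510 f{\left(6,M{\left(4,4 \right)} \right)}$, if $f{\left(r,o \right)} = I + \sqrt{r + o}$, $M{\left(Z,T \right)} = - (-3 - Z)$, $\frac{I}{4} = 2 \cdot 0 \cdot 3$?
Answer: $- 510 \sqrt{13} \approx -1838.8$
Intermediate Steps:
$I = 0$ ($I = 4 \cdot 2 \cdot 0 \cdot 3 = 4 \cdot 0 \cdot 3 = 4 \cdot 0 = 0$)
$M{\left(Z,T \right)} = 3 + Z$
$f{\left(r,o \right)} = \sqrt{o + r}$ ($f{\left(r,o \right)} = 0 + \sqrt{r + o} = 0 + \sqrt{o + r} = \sqrt{o + r}$)
$- 510 f{\left(6,M{\left(4,4 \right)} \right)} = - 510 \sqrt{\left(3 + 4\right) + 6} = - 510 \sqrt{7 + 6} = - 510 \sqrt{13}$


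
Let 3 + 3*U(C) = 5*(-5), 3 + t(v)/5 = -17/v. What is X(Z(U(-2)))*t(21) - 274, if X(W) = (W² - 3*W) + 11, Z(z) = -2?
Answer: -674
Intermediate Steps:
t(v) = -15 - 85/v (t(v) = -15 + 5*(-17/v) = -15 - 85/v)
U(C) = -28/3 (U(C) = -1 + (5*(-5))/3 = -1 + (⅓)*(-25) = -1 - 25/3 = -28/3)
X(W) = 11 + W² - 3*W
X(Z(U(-2)))*t(21) - 274 = (11 + (-2)² - 3*(-2))*(-15 - 85/21) - 274 = (11 + 4 + 6)*(-15 - 85*1/21) - 274 = 21*(-15 - 85/21) - 274 = 21*(-400/21) - 274 = -400 - 274 = -674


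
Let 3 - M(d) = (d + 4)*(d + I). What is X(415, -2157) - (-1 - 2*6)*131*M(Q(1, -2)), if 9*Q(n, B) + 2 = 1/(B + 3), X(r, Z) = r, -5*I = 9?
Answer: 1472650/81 ≈ 18181.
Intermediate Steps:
I = -9/5 (I = -⅕*9 = -9/5 ≈ -1.8000)
Q(n, B) = -2/9 + 1/(9*(3 + B)) (Q(n, B) = -2/9 + 1/(9*(B + 3)) = -2/9 + 1/(9*(3 + B)))
M(d) = 3 - (4 + d)*(-9/5 + d) (M(d) = 3 - (d + 4)*(d - 9/5) = 3 - (4 + d)*(-9/5 + d))
X(415, -2157) - (-1 - 2*6)*131*M(Q(1, -2)) = 415 - (-1 - 2*6)*131*(51/5 - ((-5 - 2*(-2))/(9*(3 - 2)))² - 11*(-5 - 2*(-2))/(45*(3 - 2))) = 415 - (-1 - 12)*131*(51/5 - ((⅑)*(-5 + 4)/1)² - 11*(-5 + 4)/(45*1)) = 415 - (-13*131)*(51/5 - ((⅑)*1*(-1))² - 11*(-1)/45) = 415 - (-1703)*(51/5 - (-⅑)² - 11/5*(-⅑)) = 415 - (-1703)*(51/5 - 1*1/81 + 11/45) = 415 - (-1703)*(51/5 - 1/81 + 11/45) = 415 - (-1703)*845/81 = 415 - 1*(-1439035/81) = 415 + 1439035/81 = 1472650/81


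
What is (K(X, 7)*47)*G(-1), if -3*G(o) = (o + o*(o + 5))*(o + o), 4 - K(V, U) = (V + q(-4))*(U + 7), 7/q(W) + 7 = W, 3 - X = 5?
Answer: -70500/11 ≈ -6409.1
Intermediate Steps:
X = -2 (X = 3 - 1*5 = 3 - 5 = -2)
q(W) = 7/(-7 + W)
K(V, U) = 4 - (7 + U)*(-7/11 + V) (K(V, U) = 4 - (V + 7/(-7 - 4))*(U + 7) = 4 - (V + 7/(-11))*(7 + U) = 4 - (V + 7*(-1/11))*(7 + U) = 4 - (V - 7/11)*(7 + U) = 4 - (-7/11 + V)*(7 + U) = 4 - (7 + U)*(-7/11 + V))
G(o) = -2*o*(o + o*(5 + o))/3 (G(o) = -(o + o*(o + 5))*(o + o)/3 = -(o + o*(5 + o))*2*o/3 = -2*o*(o + o*(5 + o))/3)
(K(X, 7)*47)*G(-1) = ((93/11 - 7*(-2) + (7/11)*7 - 1*7*(-2))*47)*((2/3)*(-1)**2*(-6 - 1*(-1))) = ((93/11 + 14 + 49/11 + 14)*47)*((2/3)*1*(-6 + 1)) = ((450/11)*47)*((2/3)*1*(-5)) = (21150/11)*(-10/3) = -70500/11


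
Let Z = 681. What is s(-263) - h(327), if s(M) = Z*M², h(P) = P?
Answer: 47103762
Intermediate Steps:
s(M) = 681*M²
s(-263) - h(327) = 681*(-263)² - 1*327 = 681*69169 - 327 = 47104089 - 327 = 47103762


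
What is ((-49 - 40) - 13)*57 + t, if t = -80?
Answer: -5894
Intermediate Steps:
((-49 - 40) - 13)*57 + t = ((-49 - 40) - 13)*57 - 80 = (-89 - 13)*57 - 80 = -102*57 - 80 = -5814 - 80 = -5894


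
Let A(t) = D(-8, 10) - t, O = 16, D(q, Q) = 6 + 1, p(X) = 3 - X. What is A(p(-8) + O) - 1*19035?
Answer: -19055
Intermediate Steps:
D(q, Q) = 7
A(t) = 7 - t
A(p(-8) + O) - 1*19035 = (7 - ((3 - 1*(-8)) + 16)) - 1*19035 = (7 - ((3 + 8) + 16)) - 19035 = (7 - (11 + 16)) - 19035 = (7 - 1*27) - 19035 = (7 - 27) - 19035 = -20 - 19035 = -19055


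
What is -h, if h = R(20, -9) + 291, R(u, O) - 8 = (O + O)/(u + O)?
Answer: -3271/11 ≈ -297.36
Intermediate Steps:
R(u, O) = 8 + 2*O/(O + u) (R(u, O) = 8 + (O + O)/(u + O) = 8 + (2*O)/(O + u) = 8 + 2*O/(O + u))
h = 3271/11 (h = 2*(4*20 + 5*(-9))/(-9 + 20) + 291 = 2*(80 - 45)/11 + 291 = 2*(1/11)*35 + 291 = 70/11 + 291 = 3271/11 ≈ 297.36)
-h = -1*3271/11 = -3271/11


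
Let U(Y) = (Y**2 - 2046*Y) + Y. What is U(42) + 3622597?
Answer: 3538471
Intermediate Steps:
U(Y) = Y**2 - 2045*Y
U(42) + 3622597 = 42*(-2045 + 42) + 3622597 = 42*(-2003) + 3622597 = -84126 + 3622597 = 3538471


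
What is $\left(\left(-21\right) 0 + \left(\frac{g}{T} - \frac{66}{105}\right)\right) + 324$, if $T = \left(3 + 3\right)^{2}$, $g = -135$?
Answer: $\frac{44747}{140} \approx 319.62$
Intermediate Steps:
$T = 36$ ($T = 6^{2} = 36$)
$\left(\left(-21\right) 0 + \left(\frac{g}{T} - \frac{66}{105}\right)\right) + 324 = \left(\left(-21\right) 0 - \left(\frac{15}{4} + \frac{22}{35}\right)\right) + 324 = \left(0 - \frac{613}{140}\right) + 324 = - \frac{613}{140} + 324 = \frac{44747}{140}$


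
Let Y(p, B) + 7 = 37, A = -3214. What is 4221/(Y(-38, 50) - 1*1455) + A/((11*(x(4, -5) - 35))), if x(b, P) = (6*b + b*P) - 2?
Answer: 1015909/172425 ≈ 5.8919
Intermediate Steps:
Y(p, B) = 30 (Y(p, B) = -7 + 37 = 30)
x(b, P) = -2 + 6*b + P*b (x(b, P) = (6*b + P*b) - 2 = -2 + 6*b + P*b)
4221/(Y(-38, 50) - 1*1455) + A/((11*(x(4, -5) - 35))) = 4221/(30 - 1*1455) - 3214*1/(11*((-2 + 6*4 - 5*4) - 35)) = 4221/(30 - 1455) - 3214*1/(11*((-2 + 24 - 20) - 35)) = 4221/(-1425) - 3214*1/(11*(2 - 35)) = 4221*(-1/1425) - 3214/(11*(-33)) = -1407/475 - 3214/(-363) = -1407/475 - 3214*(-1/363) = -1407/475 + 3214/363 = 1015909/172425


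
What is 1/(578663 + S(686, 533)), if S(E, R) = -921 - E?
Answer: 1/577056 ≈ 1.7329e-6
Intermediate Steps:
1/(578663 + S(686, 533)) = 1/(578663 + (-921 - 1*686)) = 1/(578663 + (-921 - 686)) = 1/(578663 - 1607) = 1/577056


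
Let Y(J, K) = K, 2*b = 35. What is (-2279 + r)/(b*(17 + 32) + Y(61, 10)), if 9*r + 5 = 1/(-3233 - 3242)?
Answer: -88560734/33702375 ≈ -2.6277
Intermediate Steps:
b = 35/2 (b = (½)*35 = 35/2 ≈ 17.500)
r = -10792/19425 (r = -5/9 + 1/(9*(-3233 - 3242)) = -5/9 + (⅑)/(-6475) = -5/9 + (⅑)*(-1/6475) = -5/9 - 1/58275 = -10792/19425 ≈ -0.55557)
(-2279 + r)/(b*(17 + 32) + Y(61, 10)) = (-2279 - 10792/19425)/(35*(17 + 32)/2 + 10) = -44280367/(19425*((35/2)*49 + 10)) = -44280367/(19425*(1715/2 + 10)) = -44280367/(19425*1735/2) = -44280367/19425*2/1735 = -88560734/33702375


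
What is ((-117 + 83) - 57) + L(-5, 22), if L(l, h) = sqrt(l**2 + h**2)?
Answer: -91 + sqrt(509) ≈ -68.439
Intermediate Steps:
L(l, h) = sqrt(h**2 + l**2)
((-117 + 83) - 57) + L(-5, 22) = ((-117 + 83) - 57) + sqrt(22**2 + (-5)**2) = (-34 - 57) + sqrt(484 + 25) = -91 + sqrt(509)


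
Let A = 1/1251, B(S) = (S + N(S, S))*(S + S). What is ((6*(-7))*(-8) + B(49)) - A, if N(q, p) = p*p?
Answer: 300785435/1251 ≈ 2.4044e+5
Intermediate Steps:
N(q, p) = p²
B(S) = 2*S*(S + S²) (B(S) = (S + S²)*(S + S) = (S + S²)*(2*S) = 2*S*(S + S²))
A = 1/1251 ≈ 0.00079936
((6*(-7))*(-8) + B(49)) - A = ((6*(-7))*(-8) + 2*49²*(1 + 49)) - 1*1/1251 = (-42*(-8) + 2*2401*50) - 1/1251 = (336 + 240100) - 1/1251 = 240436 - 1/1251 = 300785435/1251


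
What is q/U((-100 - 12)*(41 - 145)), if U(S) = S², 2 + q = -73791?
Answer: -73793/135675904 ≈ -0.00054389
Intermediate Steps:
q = -73793 (q = -2 - 73791 = -73793)
q/U((-100 - 12)*(41 - 145)) = -73793*1/((-100 - 12)²*(41 - 145)²) = -73793/((-112*(-104))²) = -73793/(11648²) = -73793/135675904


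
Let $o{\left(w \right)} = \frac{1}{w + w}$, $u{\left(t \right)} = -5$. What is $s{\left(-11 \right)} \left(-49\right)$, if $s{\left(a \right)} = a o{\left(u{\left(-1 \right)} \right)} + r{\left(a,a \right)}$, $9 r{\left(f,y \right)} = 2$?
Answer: $- \frac{5831}{90} \approx -64.789$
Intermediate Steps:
$o{\left(w \right)} = \frac{1}{2 w}$
$r{\left(f,y \right)} = \frac{2}{9}$ ($r{\left(f,y \right)} = \frac{1}{9} \cdot 2 = \frac{2}{9}$)
$s{\left(a \right)} = \frac{2}{9} - \frac{a}{10}$ ($s{\left(a \right)} = a \frac{1}{2 \left(-5\right)} + \frac{2}{9} = a \frac{1}{2} \left(- \frac{1}{5}\right) + \frac{2}{9} = a \left(- \frac{1}{10}\right) + \frac{2}{9} = - \frac{a}{10} + \frac{2}{9} = \frac{2}{9} - \frac{a}{10}$)
$s{\left(-11 \right)} \left(-49\right) = \left(\frac{2}{9} - - \frac{11}{10}\right) \left(-49\right) = \left(\frac{2}{9} + \frac{11}{10}\right) \left(-49\right) = \frac{119}{90} \left(-49\right) = - \frac{5831}{90}$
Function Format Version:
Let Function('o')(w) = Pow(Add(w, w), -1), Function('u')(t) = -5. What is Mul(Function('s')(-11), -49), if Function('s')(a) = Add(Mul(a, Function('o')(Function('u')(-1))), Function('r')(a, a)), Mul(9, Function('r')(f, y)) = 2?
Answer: Rational(-5831, 90) ≈ -64.789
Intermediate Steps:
Function('o')(w) = Mul(Rational(1, 2), Pow(w, -1)) (Function('o')(w) = Pow(Mul(2, w), -1) = Mul(Rational(1, 2), Pow(w, -1)))
Function('r')(f, y) = Rational(2, 9) (Function('r')(f, y) = Mul(Rational(1, 9), 2) = Rational(2, 9))
Function('s')(a) = Add(Rational(2, 9), Mul(Rational(-1, 10), a)) (Function('s')(a) = Add(Mul(a, Mul(Rational(1, 2), Pow(-5, -1))), Rational(2, 9)) = Add(Mul(a, Mul(Rational(1, 2), Rational(-1, 5))), Rational(2, 9)) = Add(Mul(a, Rational(-1, 10)), Rational(2, 9)) = Add(Mul(Rational(-1, 10), a), Rational(2, 9)) = Add(Rational(2, 9), Mul(Rational(-1, 10), a)))
Mul(Function('s')(-11), -49) = Mul(Add(Rational(2, 9), Mul(Rational(-1, 10), -11)), -49) = Mul(Add(Rational(2, 9), Rational(11, 10)), -49) = Mul(Rational(119, 90), -49) = Rational(-5831, 90)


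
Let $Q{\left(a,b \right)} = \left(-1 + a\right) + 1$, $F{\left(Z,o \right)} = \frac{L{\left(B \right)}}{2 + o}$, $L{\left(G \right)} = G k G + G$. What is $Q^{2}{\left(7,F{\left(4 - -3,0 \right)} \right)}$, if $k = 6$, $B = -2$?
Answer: $49$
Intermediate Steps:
$L{\left(G \right)} = G + 6 G^{2}$ ($L{\left(G \right)} = G 6 G + G = 6 G^{2} + G = G + 6 G^{2}$)
$F{\left(Z,o \right)} = \frac{22}{2 + o}$ ($F{\left(Z,o \right)} = \frac{\left(-2\right) \left(1 + 6 \left(-2\right)\right)}{2 + o} = \frac{\left(-2\right) \left(1 - 12\right)}{2 + o} = \frac{\left(-2\right) \left(-11\right)}{2 + o} = \frac{22}{2 + o}$)
$Q{\left(a,b \right)} = a$
$Q^{2}{\left(7,F{\left(4 - -3,0 \right)} \right)} = 7^{2} = 49$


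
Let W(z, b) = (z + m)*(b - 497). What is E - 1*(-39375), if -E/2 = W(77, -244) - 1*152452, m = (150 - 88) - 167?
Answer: 302783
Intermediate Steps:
m = -105 (m = 62 - 167 = -105)
W(z, b) = (-497 + b)*(-105 + z) (W(z, b) = (z - 105)*(b - 497) = (-105 + z)*(-497 + b) = (-497 + b)*(-105 + z))
E = 263408 (E = -2*((52185 - 497*77 - 105*(-244) - 244*77) - 1*152452) = -2*((52185 - 38269 + 25620 - 18788) - 152452) = -2*(20748 - 152452) = -2*(-131704) = 263408)
E - 1*(-39375) = 263408 - 1*(-39375) = 263408 + 39375 = 302783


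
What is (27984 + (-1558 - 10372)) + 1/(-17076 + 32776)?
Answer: 252047801/15700 ≈ 16054.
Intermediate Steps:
(27984 + (-1558 - 10372)) + 1/(-17076 + 32776) = (27984 - 11930) + 1/15700 = 16054 + 1/15700 = 252047801/15700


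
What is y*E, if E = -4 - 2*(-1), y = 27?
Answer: -54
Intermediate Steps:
E = -2 (E = -4 + 2 = -2)
y*E = 27*(-2) = -54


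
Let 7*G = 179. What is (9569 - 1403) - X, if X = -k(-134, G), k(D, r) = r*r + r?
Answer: 433428/49 ≈ 8845.5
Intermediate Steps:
G = 179/7 (G = (⅐)*179 = 179/7 ≈ 25.571)
k(D, r) = r + r² (k(D, r) = r² + r = r + r²)
X = -33294/49 (X = -179*(1 + 179/7)/7 = -179*186/(7*7) = -1*33294/49 = -33294/49 ≈ -679.47)
(9569 - 1403) - X = (9569 - 1403) - 1*(-33294/49) = 8166 + 33294/49 = 433428/49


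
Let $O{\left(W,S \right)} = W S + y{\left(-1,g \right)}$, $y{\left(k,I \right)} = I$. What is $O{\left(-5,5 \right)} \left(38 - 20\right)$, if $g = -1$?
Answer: $-468$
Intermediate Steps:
$O{\left(W,S \right)} = -1 + S W$ ($O{\left(W,S \right)} = W S - 1 = S W - 1 = -1 + S W$)
$O{\left(-5,5 \right)} \left(38 - 20\right) = \left(-1 + 5 \left(-5\right)\right) \left(38 - 20\right) = \left(-1 - 25\right) 18 = \left(-26\right) 18 = -468$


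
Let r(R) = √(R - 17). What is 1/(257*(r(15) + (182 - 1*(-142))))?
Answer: 162/13489673 - I*√2/26979346 ≈ 1.2009e-5 - 5.2418e-8*I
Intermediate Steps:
r(R) = √(-17 + R)
1/(257*(r(15) + (182 - 1*(-142)))) = 1/(257*(√(-17 + 15) + (182 - 1*(-142)))) = 1/(257*(√(-2) + (182 + 142))) = 1/(257*(I*√2 + 324)) = 1/(257*(324 + I*√2)) = 1/(83268 + 257*I*√2)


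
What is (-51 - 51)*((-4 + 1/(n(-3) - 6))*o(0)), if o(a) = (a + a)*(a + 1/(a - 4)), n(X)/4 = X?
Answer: 0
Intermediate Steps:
n(X) = 4*X
o(a) = 2*a*(a + 1/(-4 + a)) (o(a) = (2*a)*(a + 1/(-4 + a)) = 2*a*(a + 1/(-4 + a)))
(-51 - 51)*((-4 + 1/(n(-3) - 6))*o(0)) = (-51 - 51)*((-4 + 1/(4*(-3) - 6))*(2*0*(1 + 0² - 4*0)/(-4 + 0))) = -102*(-4 + 1/(-12 - 6))*2*0*(1 + 0 + 0)/(-4) = -102*(-4 + 1/(-18))*2*0*(-¼)*1 = -102*(-4 - 1/18)*0 = -(-1241)*0/3 = -102*0 = 0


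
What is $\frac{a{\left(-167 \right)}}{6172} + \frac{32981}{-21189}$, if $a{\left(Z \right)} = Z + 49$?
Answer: $- \frac{103029517}{65389254} \approx -1.5756$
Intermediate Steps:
$a{\left(Z \right)} = 49 + Z$
$\frac{a{\left(-167 \right)}}{6172} + \frac{32981}{-21189} = \frac{49 - 167}{6172} + \frac{32981}{-21189} = \left(-118\right) \frac{1}{6172} + 32981 \left(- \frac{1}{21189}\right) = - \frac{59}{3086} - \frac{32981}{21189} = - \frac{103029517}{65389254}$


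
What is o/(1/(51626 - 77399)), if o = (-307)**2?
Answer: -2429079477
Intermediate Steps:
o = 94249
o/(1/(51626 - 77399)) = 94249/(1/(51626 - 77399)) = 94249/(1/(-25773)) = 94249/(-1/25773) = 94249*(-25773) = -2429079477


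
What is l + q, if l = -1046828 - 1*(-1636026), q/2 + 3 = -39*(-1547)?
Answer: 709858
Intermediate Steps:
q = 120660 (q = -6 + 2*(-39*(-1547)) = -6 + 2*60333 = -6 + 120666 = 120660)
l = 589198 (l = -1046828 + 1636026 = 589198)
l + q = 589198 + 120660 = 709858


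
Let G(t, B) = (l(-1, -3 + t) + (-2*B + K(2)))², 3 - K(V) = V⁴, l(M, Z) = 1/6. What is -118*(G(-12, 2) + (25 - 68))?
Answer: -510527/18 ≈ -28363.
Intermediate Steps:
l(M, Z) = ⅙
K(V) = 3 - V⁴
G(t, B) = (-77/6 - 2*B)² (G(t, B) = (⅙ + (-2*B + (3 - 1*2⁴)))² = (⅙ + (-2*B + (3 - 1*16)))² = (⅙ + (-2*B + (3 - 16)))² = (⅙ + (-2*B - 13))² = (⅙ + (-13 - 2*B))² = (-77/6 - 2*B)²)
-118*(G(-12, 2) + (25 - 68)) = -118*((77 + 12*2)²/36 + (25 - 68)) = -118*((77 + 24)²/36 - 43) = -118*((1/36)*101² - 43) = -118*((1/36)*10201 - 43) = -118*(10201/36 - 43) = -118*8653/36 = -510527/18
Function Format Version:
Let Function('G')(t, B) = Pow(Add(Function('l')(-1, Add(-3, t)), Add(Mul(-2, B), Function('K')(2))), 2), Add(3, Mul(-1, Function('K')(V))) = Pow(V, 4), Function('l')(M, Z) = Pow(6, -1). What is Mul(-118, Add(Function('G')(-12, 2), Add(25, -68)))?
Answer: Rational(-510527, 18) ≈ -28363.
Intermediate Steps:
Function('l')(M, Z) = Rational(1, 6)
Function('K')(V) = Add(3, Mul(-1, Pow(V, 4)))
Function('G')(t, B) = Pow(Add(Rational(-77, 6), Mul(-2, B)), 2) (Function('G')(t, B) = Pow(Add(Rational(1, 6), Add(Mul(-2, B), Add(3, Mul(-1, Pow(2, 4))))), 2) = Pow(Add(Rational(1, 6), Add(Mul(-2, B), Add(3, Mul(-1, 16)))), 2) = Pow(Add(Rational(1, 6), Add(Mul(-2, B), Add(3, -16))), 2) = Pow(Add(Rational(1, 6), Add(Mul(-2, B), -13)), 2) = Pow(Add(Rational(1, 6), Add(-13, Mul(-2, B))), 2) = Pow(Add(Rational(-77, 6), Mul(-2, B)), 2))
Mul(-118, Add(Function('G')(-12, 2), Add(25, -68))) = Mul(-118, Add(Mul(Rational(1, 36), Pow(Add(77, Mul(12, 2)), 2)), Add(25, -68))) = Mul(-118, Add(Mul(Rational(1, 36), Pow(Add(77, 24), 2)), -43)) = Mul(-118, Add(Mul(Rational(1, 36), Pow(101, 2)), -43)) = Mul(-118, Add(Mul(Rational(1, 36), 10201), -43)) = Mul(-118, Add(Rational(10201, 36), -43)) = Mul(-118, Rational(8653, 36)) = Rational(-510527, 18)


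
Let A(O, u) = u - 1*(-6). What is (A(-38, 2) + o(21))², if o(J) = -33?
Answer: 625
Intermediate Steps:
A(O, u) = 6 + u (A(O, u) = u + 6 = 6 + u)
(A(-38, 2) + o(21))² = ((6 + 2) - 33)² = (8 - 33)² = (-25)² = 625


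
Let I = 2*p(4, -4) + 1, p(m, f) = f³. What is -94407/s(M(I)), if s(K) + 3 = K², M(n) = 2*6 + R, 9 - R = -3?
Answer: -31469/191 ≈ -164.76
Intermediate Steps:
R = 12 (R = 9 - 1*(-3) = 9 + 3 = 12)
I = -127 (I = 2*(-4)³ + 1 = 2*(-64) + 1 = -128 + 1 = -127)
M(n) = 24 (M(n) = 2*6 + 12 = 12 + 12 = 24)
s(K) = -3 + K²
-94407/s(M(I)) = -94407/(-3 + 24²) = -94407/(-3 + 576) = -94407/573 = -94407*1/573 = -31469/191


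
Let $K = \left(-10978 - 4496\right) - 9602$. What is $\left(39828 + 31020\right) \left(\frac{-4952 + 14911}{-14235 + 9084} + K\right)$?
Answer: $- \frac{3050630688960}{1717} \approx -1.7767 \cdot 10^{9}$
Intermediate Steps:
$K = -25076$ ($K = -15474 - 9602 = -25076$)
$\left(39828 + 31020\right) \left(\frac{-4952 + 14911}{-14235 + 9084} + K\right) = \left(39828 + 31020\right) \left(\frac{-4952 + 14911}{-14235 + 9084} - 25076\right) = 70848 \left(\frac{9959}{-5151} - 25076\right) = 70848 \left(9959 \left(- \frac{1}{5151}\right) - 25076\right) = 70848 \left(- \frac{9959}{5151} - 25076\right) = 70848 \left(- \frac{129176435}{5151}\right) = - \frac{3050630688960}{1717}$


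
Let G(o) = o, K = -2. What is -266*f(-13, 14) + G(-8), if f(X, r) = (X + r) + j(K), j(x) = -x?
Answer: -806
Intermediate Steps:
f(X, r) = 2 + X + r (f(X, r) = (X + r) - 1*(-2) = (X + r) + 2 = 2 + X + r)
-266*f(-13, 14) + G(-8) = -266*(2 - 13 + 14) - 8 = -266*3 - 8 = -798 - 8 = -806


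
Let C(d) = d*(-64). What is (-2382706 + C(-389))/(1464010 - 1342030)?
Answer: -235781/12198 ≈ -19.329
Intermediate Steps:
C(d) = -64*d
(-2382706 + C(-389))/(1464010 - 1342030) = (-2382706 - 64*(-389))/(1464010 - 1342030) = (-2382706 + 24896)/121980 = -2357810*1/121980 = -235781/12198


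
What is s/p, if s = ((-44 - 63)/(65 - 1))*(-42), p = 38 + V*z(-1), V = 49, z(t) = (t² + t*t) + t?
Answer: 749/928 ≈ 0.80711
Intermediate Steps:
z(t) = t + 2*t² (z(t) = (t² + t²) + t = 2*t² + t = t + 2*t²)
p = 87 (p = 38 + 49*(-(1 + 2*(-1))) = 38 + 49*(-(1 - 2)) = 38 + 49*(-1*(-1)) = 38 + 49*1 = 38 + 49 = 87)
s = 2247/32 (s = -107/64*(-42) = 2247/32 ≈ 70.219)
s/p = (2247/32)/87 = (2247/32)*(1/87) = 749/928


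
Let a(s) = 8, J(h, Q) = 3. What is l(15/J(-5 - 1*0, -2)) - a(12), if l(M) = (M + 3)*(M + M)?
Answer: 72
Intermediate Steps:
l(M) = 2*M*(3 + M) (l(M) = (3 + M)*(2*M) = 2*M*(3 + M))
l(15/J(-5 - 1*0, -2)) - a(12) = 2*(15/3)*(3 + 15/3) - 1*8 = 2*(15*(⅓))*(3 + 15*(⅓)) - 8 = 2*5*(3 + 5) - 8 = 2*5*8 - 8 = 80 - 8 = 72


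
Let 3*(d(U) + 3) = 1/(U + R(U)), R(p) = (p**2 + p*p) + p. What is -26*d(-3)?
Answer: 1391/18 ≈ 77.278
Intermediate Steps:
R(p) = p + 2*p**2 (R(p) = (p**2 + p**2) + p = 2*p**2 + p = p + 2*p**2)
d(U) = -3 + 1/(3*(U + U*(1 + 2*U)))
-26*d(-3) = -13*(1 - 18*(-3) - 18*(-3)**2)/(3*(-3)*(1 - 3)) = -13*(-1)*(1 + 54 - 18*9)/(3*3*(-2)) = -13*(-1)*(-1)*(1 + 54 - 162)/(3*3*2) = -13*(-1)*(-1)*(-107)/(3*3*2) = -26*(-107/36) = 1391/18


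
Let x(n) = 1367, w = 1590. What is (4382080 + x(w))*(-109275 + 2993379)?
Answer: 12642317026488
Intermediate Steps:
(4382080 + x(w))*(-109275 + 2993379) = (4382080 + 1367)*(-109275 + 2993379) = 4383447*2884104 = 12642317026488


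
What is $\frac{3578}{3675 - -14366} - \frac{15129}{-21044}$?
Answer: $\frac{348237721}{379654804} \approx 0.91725$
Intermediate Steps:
$\frac{3578}{3675 - -14366} - \frac{15129}{-21044} = \frac{3578}{3675 + 14366} - - \frac{15129}{21044} = \frac{3578}{18041} + \frac{15129}{21044} = \frac{348237721}{379654804}$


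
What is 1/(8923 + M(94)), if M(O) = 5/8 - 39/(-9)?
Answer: 24/214271 ≈ 0.00011201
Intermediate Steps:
M(O) = 119/24 (M(O) = 5*(⅛) - 39*(-⅑) = 5/8 + 13/3 = 119/24)
1/(8923 + M(94)) = 1/(8923 + 119/24) = 1/(214271/24) = 24/214271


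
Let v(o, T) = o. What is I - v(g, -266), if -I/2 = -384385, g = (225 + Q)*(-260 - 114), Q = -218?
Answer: 771388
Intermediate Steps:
g = -2618 (g = (225 - 218)*(-260 - 114) = 7*(-374) = -2618)
I = 768770 (I = -2*(-384385) = 768770)
I - v(g, -266) = 768770 - 1*(-2618) = 768770 + 2618 = 771388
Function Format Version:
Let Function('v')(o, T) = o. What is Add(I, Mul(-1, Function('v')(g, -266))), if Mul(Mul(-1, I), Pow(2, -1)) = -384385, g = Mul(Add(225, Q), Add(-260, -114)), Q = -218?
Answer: 771388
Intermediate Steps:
g = -2618 (g = Mul(Add(225, -218), Add(-260, -114)) = Mul(7, -374) = -2618)
I = 768770 (I = Mul(-2, -384385) = 768770)
Add(I, Mul(-1, Function('v')(g, -266))) = Add(768770, Mul(-1, -2618)) = Add(768770, 2618) = 771388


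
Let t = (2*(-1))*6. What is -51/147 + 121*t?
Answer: -71165/49 ≈ -1452.3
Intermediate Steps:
t = -12 (t = -2*6 = -12)
-51/147 + 121*t = -51/147 + 121*(-12) = -51*1/147 - 1452 = -17/49 - 1452 = -71165/49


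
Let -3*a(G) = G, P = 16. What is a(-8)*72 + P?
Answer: 208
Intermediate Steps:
a(G) = -G/3
a(-8)*72 + P = -⅓*(-8)*72 + 16 = (8/3)*72 + 16 = 192 + 16 = 208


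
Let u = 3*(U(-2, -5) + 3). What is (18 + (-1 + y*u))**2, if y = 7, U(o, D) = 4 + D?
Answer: 3481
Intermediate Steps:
u = 6 (u = 3*((4 - 5) + 3) = 3*(-1 + 3) = 3*2 = 6)
(18 + (-1 + y*u))**2 = (18 + (-1 + 7*6))**2 = (18 + (-1 + 42))**2 = (18 + 41)**2 = 59**2 = 3481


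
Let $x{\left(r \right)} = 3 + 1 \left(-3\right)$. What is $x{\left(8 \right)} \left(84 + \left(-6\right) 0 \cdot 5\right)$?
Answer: $0$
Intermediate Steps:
$x{\left(r \right)} = 0$ ($x{\left(r \right)} = 3 - 3 = 0$)
$x{\left(8 \right)} \left(84 + \left(-6\right) 0 \cdot 5\right) = 0 \left(84 + \left(-6\right) 0 \cdot 5\right) = 0 \left(84 + 0 \cdot 5\right) = 0 \left(84 + 0\right) = 0 \cdot 84 = 0$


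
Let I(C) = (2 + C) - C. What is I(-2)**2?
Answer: 4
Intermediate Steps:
I(C) = 2
I(-2)**2 = 2**2 = 4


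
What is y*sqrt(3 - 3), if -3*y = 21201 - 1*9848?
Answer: 0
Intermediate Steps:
y = -11353/3 (y = -(21201 - 1*9848)/3 = -(21201 - 9848)/3 = -1/3*11353 = -11353/3 ≈ -3784.3)
y*sqrt(3 - 3) = -11353*sqrt(3 - 3)/3 = -11353*sqrt(0)/3 = -11353/3*0 = 0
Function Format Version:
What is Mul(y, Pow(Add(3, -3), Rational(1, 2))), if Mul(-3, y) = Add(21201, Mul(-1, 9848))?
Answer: 0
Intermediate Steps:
y = Rational(-11353, 3) (y = Mul(Rational(-1, 3), Add(21201, Mul(-1, 9848))) = Mul(Rational(-1, 3), Add(21201, -9848)) = Mul(Rational(-1, 3), 11353) = Rational(-11353, 3) ≈ -3784.3)
Mul(y, Pow(Add(3, -3), Rational(1, 2))) = Mul(Rational(-11353, 3), Pow(Add(3, -3), Rational(1, 2))) = Mul(Rational(-11353, 3), Pow(0, Rational(1, 2))) = Mul(Rational(-11353, 3), 0) = 0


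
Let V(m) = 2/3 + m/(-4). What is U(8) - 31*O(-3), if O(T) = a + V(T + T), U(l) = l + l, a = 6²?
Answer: -7003/6 ≈ -1167.2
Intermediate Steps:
a = 36
V(m) = ⅔ - m/4 (V(m) = 2*(⅓) + m*(-¼) = ⅔ - m/4)
U(l) = 2*l
O(T) = 110/3 - T/2 (O(T) = 36 + (⅔ - (T + T)/4) = 36 + (⅔ - T/2) = 110/3 - T/2)
U(8) - 31*O(-3) = 2*8 - 31*(110/3 - ½*(-3)) = 16 - 31*(110/3 + 3/2) = 16 - 31*229/6 = 16 - 7099/6 = -7003/6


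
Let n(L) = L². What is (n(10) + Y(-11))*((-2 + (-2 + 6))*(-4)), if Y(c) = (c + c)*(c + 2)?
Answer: -2384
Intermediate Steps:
Y(c) = 2*c*(2 + c) (Y(c) = (2*c)*(2 + c) = 2*c*(2 + c))
(n(10) + Y(-11))*((-2 + (-2 + 6))*(-4)) = (10² + 2*(-11)*(2 - 11))*((-2 + (-2 + 6))*(-4)) = (100 + 2*(-11)*(-9))*((-2 + 4)*(-4)) = (100 + 198)*(2*(-4)) = 298*(-8) = -2384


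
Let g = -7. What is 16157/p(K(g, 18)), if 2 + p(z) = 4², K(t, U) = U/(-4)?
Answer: 16157/14 ≈ 1154.1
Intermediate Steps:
K(t, U) = -U/4 (K(t, U) = U*(-¼) = -U/4)
p(z) = 14 (p(z) = -2 + 4² = -2 + 16 = 14)
16157/p(K(g, 18)) = 16157/14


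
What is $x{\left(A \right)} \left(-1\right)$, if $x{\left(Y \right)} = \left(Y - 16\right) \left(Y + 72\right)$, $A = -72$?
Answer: $0$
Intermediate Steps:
$x{\left(Y \right)} = \left(-16 + Y\right) \left(72 + Y\right)$
$x{\left(A \right)} \left(-1\right) = \left(-1152 + \left(-72\right)^{2} + 56 \left(-72\right)\right) \left(-1\right) = \left(-1152 + 5184 - 4032\right) \left(-1\right) = 0 \left(-1\right) = 0$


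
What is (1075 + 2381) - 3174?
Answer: 282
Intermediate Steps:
(1075 + 2381) - 3174 = 3456 - 3174 = 282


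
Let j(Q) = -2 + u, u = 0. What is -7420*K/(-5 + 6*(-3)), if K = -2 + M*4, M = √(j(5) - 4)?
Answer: -14840/23 + 29680*I*√6/23 ≈ -645.22 + 3160.9*I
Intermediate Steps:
j(Q) = -2 (j(Q) = -2 + 0 = -2)
M = I*√6 (M = √(-2 - 4) = √(-6) = I*√6 ≈ 2.4495*I)
K = -2 + 4*I*√6 (K = -2 + (I*√6)*4 = -2 + 4*I*√6 ≈ -2.0 + 9.798*I)
-7420*K/(-5 + 6*(-3)) = -7420*(-2 + 4*I*√6)/(-5 + 6*(-3)) = -7420*(-2 + 4*I*√6)/(-5 - 18) = -(14840/23 - 29680*I*√6/23) = -7420*(2/23 - 4*I*√6/23) = -14840/23 + 29680*I*√6/23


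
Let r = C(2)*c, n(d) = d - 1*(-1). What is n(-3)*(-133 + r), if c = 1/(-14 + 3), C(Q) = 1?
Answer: 2928/11 ≈ 266.18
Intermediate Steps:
n(d) = 1 + d (n(d) = d + 1 = 1 + d)
c = -1/11 (c = 1/(-11) = -1/11 ≈ -0.090909)
r = -1/11 (r = 1*(-1/11) = -1/11 ≈ -0.090909)
n(-3)*(-133 + r) = (1 - 3)*(-133 - 1/11) = -2*(-1464/11) = 2928/11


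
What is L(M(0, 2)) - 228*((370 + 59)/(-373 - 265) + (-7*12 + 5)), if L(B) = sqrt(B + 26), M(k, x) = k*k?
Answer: 526794/29 + sqrt(26) ≈ 18170.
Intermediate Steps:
M(k, x) = k**2
L(B) = sqrt(26 + B)
L(M(0, 2)) - 228*((370 + 59)/(-373 - 265) + (-7*12 + 5)) = sqrt(26 + 0**2) - 228*((370 + 59)/(-373 - 265) + (-7*12 + 5)) = sqrt(26 + 0) - 228*(429/(-638) + (-84 + 5)) = sqrt(26) - 228*(429*(-1/638) - 79) = sqrt(26) - 228*(-39/58 - 79) = sqrt(26) - 228*(-4621/58) = sqrt(26) + 526794/29 = 526794/29 + sqrt(26)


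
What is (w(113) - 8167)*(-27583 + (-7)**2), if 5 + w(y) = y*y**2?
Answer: -39503718150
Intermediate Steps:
w(y) = -5 + y**3 (w(y) = -5 + y*y**2 = -5 + y**3)
(w(113) - 8167)*(-27583 + (-7)**2) = ((-5 + 113**3) - 8167)*(-27583 + (-7)**2) = ((-5 + 1442897) - 8167)*(-27583 + 49) = (1442892 - 8167)*(-27534) = 1434725*(-27534) = -39503718150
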